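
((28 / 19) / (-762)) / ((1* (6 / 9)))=-7 / 2413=-0.00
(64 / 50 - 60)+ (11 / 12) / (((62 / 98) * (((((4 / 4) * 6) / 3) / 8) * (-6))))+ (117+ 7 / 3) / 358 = -827969 / 13950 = -59.35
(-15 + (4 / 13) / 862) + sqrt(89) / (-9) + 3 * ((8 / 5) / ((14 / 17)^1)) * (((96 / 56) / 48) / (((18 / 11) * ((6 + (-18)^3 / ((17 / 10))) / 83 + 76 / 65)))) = -16.05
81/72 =1.12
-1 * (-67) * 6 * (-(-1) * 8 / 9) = 1072 / 3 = 357.33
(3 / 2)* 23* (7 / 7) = 69 / 2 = 34.50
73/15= 4.87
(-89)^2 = 7921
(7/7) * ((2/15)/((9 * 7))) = 2/945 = 0.00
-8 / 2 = -4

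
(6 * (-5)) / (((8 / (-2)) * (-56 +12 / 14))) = -105 / 772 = -0.14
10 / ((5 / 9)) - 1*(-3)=21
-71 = -71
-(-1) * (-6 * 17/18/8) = -17/24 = -0.71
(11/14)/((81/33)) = 121/378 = 0.32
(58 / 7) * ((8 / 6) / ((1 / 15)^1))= 1160 / 7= 165.71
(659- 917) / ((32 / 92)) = -741.75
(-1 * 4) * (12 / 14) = -24 / 7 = -3.43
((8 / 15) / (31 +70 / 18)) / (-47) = -0.00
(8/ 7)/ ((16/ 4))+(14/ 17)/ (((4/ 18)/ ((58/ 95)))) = 28808/ 11305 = 2.55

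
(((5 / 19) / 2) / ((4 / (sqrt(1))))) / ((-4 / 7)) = -35 / 608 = -0.06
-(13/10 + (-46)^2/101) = -22473/1010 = -22.25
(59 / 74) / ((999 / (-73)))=-4307 / 73926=-0.06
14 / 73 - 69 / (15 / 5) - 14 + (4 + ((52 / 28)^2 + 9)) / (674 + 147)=-108036485 / 2936717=-36.79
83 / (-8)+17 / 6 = -181 / 24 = -7.54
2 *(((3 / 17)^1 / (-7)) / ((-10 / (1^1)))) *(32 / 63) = 32 / 12495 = 0.00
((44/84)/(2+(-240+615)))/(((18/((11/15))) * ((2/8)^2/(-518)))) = -0.47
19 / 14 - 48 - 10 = -793 / 14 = -56.64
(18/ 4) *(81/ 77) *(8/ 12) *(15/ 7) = 6.76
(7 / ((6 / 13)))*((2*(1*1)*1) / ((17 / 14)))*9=224.82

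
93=93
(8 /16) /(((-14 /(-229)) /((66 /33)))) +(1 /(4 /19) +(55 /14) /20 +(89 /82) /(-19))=926855 /43624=21.25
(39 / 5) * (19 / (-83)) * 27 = -20007 / 415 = -48.21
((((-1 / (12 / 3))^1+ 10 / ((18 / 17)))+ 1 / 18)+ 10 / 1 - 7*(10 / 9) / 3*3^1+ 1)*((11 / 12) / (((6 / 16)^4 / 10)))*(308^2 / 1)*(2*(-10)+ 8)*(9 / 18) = -2398890475520 / 729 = -3290659088.50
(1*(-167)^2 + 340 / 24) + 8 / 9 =27904.06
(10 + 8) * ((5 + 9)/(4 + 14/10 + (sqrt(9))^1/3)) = 315/8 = 39.38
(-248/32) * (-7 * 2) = 217/2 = 108.50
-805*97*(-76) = 5934460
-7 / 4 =-1.75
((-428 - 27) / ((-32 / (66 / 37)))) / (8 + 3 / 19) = 57057 / 18352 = 3.11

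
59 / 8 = 7.38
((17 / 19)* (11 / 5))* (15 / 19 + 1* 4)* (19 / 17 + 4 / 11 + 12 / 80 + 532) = 181616071 / 36100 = 5030.92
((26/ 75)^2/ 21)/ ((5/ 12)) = 2704/ 196875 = 0.01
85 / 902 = 0.09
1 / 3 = 0.33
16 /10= 1.60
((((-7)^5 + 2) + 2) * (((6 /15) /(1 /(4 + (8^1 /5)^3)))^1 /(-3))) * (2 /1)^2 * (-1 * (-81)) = 3673001376 /625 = 5876802.20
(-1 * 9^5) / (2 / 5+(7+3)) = -295245 / 52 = -5677.79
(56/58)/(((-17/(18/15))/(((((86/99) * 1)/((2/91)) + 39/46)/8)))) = -1287013/3741870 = -0.34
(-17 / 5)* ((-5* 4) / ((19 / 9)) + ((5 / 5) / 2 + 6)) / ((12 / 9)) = 5763 / 760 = 7.58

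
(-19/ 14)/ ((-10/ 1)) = 19/ 140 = 0.14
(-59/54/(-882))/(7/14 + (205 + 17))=59/10597230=0.00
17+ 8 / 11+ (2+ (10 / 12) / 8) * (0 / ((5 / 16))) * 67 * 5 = 195 / 11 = 17.73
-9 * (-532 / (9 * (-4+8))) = 133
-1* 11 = -11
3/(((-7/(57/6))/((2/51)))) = -19/119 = -0.16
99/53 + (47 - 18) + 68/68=1689/53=31.87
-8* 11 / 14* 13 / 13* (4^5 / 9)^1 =-45056 / 63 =-715.17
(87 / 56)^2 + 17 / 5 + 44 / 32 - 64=-890803 / 15680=-56.81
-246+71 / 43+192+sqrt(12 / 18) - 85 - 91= -227.53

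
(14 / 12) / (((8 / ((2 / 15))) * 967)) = 7 / 348120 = 0.00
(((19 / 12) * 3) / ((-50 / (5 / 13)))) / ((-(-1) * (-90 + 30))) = 19 / 31200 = 0.00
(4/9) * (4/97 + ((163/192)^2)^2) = 73909258801/296591818752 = 0.25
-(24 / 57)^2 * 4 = -256 / 361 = -0.71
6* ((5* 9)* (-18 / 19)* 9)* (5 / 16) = -54675 / 76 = -719.41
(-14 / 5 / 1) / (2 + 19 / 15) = -6 / 7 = -0.86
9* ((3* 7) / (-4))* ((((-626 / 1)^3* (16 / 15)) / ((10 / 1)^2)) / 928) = 1931850711 / 14500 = 133231.08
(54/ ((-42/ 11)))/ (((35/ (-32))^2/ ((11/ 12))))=-92928/ 8575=-10.84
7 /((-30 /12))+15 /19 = -191 /95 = -2.01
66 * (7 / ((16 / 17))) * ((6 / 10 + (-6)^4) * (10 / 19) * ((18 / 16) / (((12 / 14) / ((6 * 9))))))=14435106147 / 608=23741950.90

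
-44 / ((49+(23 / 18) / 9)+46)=-7128 / 15413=-0.46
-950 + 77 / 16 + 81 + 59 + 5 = -12803 / 16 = -800.19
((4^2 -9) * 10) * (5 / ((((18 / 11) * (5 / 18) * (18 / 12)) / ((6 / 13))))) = 236.92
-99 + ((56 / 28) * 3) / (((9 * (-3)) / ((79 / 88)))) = -39283 / 396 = -99.20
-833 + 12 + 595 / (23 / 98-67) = -829.91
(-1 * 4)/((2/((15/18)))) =-5/3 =-1.67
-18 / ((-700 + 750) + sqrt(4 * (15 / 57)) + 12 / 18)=-38988 / 109699 + 81 * sqrt(95) / 109699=-0.35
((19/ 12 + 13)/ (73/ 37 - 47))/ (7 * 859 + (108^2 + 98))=-37/ 2030616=-0.00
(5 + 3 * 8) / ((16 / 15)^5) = 21.00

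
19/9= 2.11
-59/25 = -2.36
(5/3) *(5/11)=25/33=0.76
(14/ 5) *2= 28/ 5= 5.60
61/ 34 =1.79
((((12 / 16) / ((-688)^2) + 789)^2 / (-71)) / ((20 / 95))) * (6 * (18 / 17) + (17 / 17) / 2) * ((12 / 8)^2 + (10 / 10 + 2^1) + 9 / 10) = -1215184936023748717625169 / 692310611454853120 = -1755259.73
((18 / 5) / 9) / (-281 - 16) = -2 / 1485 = -0.00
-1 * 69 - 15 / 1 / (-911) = -62844 / 911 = -68.98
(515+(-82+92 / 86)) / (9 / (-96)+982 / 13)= 1552928 / 269911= 5.75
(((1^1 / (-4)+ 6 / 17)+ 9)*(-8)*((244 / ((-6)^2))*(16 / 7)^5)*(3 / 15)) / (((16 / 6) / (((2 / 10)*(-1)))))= 9898295296 / 21428925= 461.91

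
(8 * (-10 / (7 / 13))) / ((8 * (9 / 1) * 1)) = -130 / 63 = -2.06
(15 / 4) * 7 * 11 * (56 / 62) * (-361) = -2918685 / 31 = -94151.13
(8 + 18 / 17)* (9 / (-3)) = -462 / 17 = -27.18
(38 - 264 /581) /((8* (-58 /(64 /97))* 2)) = -43628 /1634353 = -0.03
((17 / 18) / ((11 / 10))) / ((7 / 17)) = 1445 / 693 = 2.09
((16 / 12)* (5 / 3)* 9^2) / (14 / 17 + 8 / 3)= 4590 / 89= 51.57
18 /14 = 9 /7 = 1.29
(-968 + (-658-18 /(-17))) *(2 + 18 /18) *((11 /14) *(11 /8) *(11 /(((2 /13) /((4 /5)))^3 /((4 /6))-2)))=242334882504 /8321551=29121.36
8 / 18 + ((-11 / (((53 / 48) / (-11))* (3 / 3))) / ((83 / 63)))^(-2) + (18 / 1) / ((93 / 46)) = 38797711293823 / 4150457853696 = 9.35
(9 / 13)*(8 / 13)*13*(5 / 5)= 72 / 13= 5.54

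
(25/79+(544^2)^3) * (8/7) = 16379870974671061192/553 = 29620019845698121.50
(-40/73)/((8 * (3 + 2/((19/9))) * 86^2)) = -19/8098620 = -0.00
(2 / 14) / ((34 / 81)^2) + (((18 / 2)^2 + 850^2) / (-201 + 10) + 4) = -3778.34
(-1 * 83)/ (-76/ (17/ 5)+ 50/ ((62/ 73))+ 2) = -2.15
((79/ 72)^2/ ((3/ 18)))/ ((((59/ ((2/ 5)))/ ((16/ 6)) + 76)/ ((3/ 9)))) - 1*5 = -1695569/ 340362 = -4.98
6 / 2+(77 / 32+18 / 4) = 9.91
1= 1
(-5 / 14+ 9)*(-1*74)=-4477 / 7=-639.57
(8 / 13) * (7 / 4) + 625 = 8139 / 13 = 626.08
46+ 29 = 75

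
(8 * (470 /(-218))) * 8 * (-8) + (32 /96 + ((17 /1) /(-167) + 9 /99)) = 663277213 /600699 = 1104.18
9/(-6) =-3/2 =-1.50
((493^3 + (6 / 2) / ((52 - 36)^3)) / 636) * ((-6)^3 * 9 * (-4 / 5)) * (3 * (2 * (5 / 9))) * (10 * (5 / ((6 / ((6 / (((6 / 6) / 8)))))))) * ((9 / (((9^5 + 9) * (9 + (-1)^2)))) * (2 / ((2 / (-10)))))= -331287064475625 / 5564576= -59535005.81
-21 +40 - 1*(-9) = 28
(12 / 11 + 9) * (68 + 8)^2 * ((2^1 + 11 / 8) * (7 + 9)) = 34621344 / 11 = 3147394.91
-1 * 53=-53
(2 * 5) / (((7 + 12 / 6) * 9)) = 0.12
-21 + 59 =38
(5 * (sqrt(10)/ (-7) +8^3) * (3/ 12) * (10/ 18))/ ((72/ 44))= 17600/ 81 -275 * sqrt(10)/ 4536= 217.09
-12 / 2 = -6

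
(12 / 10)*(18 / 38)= 54 / 95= 0.57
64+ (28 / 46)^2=34052 / 529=64.37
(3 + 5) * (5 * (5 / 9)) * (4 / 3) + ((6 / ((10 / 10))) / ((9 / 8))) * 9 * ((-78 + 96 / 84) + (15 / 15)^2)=-682576 / 189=-3611.51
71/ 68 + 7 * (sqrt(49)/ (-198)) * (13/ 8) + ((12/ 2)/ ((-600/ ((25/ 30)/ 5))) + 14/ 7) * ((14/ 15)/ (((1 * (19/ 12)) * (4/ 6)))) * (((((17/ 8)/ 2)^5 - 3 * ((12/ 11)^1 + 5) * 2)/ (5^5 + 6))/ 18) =269121985340479/ 419933661954048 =0.64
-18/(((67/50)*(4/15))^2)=-1265625/8978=-140.97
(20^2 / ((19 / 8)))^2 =10240000 / 361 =28365.65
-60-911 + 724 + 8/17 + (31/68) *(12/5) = -20862/85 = -245.44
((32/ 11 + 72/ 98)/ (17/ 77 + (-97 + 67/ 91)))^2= 651883024/ 452892658729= 0.00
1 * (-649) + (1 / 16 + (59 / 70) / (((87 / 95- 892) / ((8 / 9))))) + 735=86.06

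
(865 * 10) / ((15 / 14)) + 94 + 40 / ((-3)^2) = 73546 / 9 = 8171.78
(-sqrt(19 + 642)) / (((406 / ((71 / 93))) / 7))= -71 * sqrt(661) / 5394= -0.34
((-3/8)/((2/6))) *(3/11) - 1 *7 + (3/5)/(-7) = -22769/3080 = -7.39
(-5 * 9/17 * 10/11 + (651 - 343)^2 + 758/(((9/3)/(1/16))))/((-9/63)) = -2980667935/4488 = -664141.70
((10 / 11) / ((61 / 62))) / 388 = 155 / 65087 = 0.00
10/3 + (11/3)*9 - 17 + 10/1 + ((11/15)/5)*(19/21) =29.47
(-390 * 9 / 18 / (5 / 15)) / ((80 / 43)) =-5031 / 16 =-314.44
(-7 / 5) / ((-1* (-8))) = -7 / 40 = -0.18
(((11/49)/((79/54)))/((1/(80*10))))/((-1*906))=-79200/584521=-0.14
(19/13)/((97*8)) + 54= 544771/10088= 54.00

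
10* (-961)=-9610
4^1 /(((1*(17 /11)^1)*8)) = 11 /34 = 0.32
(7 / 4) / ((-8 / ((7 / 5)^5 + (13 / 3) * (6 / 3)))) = -921697 / 300000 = -3.07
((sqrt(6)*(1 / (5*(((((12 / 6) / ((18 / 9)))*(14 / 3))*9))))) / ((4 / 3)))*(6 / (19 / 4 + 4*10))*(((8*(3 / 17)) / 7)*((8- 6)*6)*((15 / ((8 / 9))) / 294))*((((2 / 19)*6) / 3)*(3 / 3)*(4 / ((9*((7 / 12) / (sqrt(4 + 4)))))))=41472*sqrt(3) / 971730319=0.00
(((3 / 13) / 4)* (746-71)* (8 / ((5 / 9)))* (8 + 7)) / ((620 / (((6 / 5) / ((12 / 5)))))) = 10935 / 1612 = 6.78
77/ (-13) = -77/ 13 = -5.92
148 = 148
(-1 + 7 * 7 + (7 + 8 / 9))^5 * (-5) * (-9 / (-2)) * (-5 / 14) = 4381793076.89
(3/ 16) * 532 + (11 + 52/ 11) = 5081/ 44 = 115.48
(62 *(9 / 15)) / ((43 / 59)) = 10974 / 215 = 51.04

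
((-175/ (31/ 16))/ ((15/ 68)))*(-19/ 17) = 42560/ 93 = 457.63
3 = 3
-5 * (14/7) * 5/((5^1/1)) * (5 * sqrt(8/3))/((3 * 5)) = -20 * sqrt(6)/9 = -5.44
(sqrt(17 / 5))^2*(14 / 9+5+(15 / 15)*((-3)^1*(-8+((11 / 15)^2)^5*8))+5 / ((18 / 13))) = 216236866211653 / 1922167968750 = 112.50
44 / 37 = 1.19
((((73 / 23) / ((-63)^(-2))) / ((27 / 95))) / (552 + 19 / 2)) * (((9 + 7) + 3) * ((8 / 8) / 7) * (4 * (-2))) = -44273040 / 25829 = -1714.08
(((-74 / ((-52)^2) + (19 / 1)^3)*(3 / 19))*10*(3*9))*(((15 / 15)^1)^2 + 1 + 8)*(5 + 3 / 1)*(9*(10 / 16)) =845032287375 / 6422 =131583974.99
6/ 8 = 3/ 4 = 0.75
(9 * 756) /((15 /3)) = 6804 /5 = 1360.80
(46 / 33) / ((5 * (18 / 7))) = 161 / 1485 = 0.11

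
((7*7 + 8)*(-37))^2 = 4447881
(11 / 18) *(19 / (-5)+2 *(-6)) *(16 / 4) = -1738 / 45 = -38.62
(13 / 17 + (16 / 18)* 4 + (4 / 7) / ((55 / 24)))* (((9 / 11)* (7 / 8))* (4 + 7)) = 269173 / 7480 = 35.99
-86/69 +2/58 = -2425/2001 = -1.21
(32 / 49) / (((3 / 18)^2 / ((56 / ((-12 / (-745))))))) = 572160 / 7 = 81737.14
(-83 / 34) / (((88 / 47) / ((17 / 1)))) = -3901 / 176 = -22.16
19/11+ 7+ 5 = 151/11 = 13.73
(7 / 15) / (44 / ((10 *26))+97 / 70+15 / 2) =637 / 12360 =0.05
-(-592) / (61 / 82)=48544 / 61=795.80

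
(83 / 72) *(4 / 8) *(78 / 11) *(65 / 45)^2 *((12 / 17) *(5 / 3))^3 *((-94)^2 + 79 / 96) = 19336841948125 / 157589388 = 122703.96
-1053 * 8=-8424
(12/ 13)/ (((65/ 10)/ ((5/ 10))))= 12/ 169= 0.07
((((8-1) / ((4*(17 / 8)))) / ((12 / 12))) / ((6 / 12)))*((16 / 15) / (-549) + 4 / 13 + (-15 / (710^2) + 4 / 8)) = 2434981255 / 1834858467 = 1.33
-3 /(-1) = 3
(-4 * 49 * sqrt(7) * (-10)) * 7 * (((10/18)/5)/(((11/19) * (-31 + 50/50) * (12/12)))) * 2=-52136 * sqrt(7)/297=-464.44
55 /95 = 11 /19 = 0.58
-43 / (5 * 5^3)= -43 / 625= -0.07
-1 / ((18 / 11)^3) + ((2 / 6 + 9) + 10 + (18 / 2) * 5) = 64.11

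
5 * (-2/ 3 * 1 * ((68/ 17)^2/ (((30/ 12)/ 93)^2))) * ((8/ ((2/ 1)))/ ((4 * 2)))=-184512/ 5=-36902.40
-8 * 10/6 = -13.33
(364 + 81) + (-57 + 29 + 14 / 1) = 431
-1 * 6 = -6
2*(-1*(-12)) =24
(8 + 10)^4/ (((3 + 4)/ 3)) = 314928/ 7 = 44989.71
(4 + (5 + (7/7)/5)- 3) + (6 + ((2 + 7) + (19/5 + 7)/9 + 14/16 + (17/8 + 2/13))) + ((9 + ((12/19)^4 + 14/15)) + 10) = 231998158/5082519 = 45.65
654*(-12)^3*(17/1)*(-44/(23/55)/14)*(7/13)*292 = 6787949921280/299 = 22702173649.77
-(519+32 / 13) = -6779 / 13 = -521.46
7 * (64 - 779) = -5005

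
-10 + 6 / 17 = -164 / 17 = -9.65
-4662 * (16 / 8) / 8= -2331 / 2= -1165.50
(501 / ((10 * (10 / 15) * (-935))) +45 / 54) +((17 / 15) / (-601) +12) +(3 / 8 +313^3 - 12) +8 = 689253874518199 / 22477400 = 30664306.13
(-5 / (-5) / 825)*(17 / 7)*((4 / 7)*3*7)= 68 / 1925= 0.04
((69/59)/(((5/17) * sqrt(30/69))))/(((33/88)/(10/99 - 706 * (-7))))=765215152 * sqrt(230)/146025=79473.12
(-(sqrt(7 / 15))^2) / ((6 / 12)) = -14 / 15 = -0.93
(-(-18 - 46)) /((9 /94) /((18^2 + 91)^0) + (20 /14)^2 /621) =183060864 /283261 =646.26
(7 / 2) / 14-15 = -59 / 4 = -14.75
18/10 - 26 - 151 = -876/5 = -175.20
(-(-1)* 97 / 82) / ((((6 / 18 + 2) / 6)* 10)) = 873 / 2870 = 0.30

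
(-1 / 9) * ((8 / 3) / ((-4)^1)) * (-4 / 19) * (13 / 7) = -0.03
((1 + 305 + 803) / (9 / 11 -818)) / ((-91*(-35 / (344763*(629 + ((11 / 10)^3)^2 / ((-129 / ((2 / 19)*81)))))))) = -1080455127029621831961 / 11695340702500000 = -92383.38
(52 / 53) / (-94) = -0.01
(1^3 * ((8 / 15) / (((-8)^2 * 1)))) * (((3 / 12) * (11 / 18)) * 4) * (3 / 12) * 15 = 11 / 576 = 0.02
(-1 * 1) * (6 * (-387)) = 2322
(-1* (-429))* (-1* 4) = -1716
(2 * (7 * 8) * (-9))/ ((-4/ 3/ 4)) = 3024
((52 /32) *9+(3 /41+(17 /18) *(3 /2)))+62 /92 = 379963 /22632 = 16.79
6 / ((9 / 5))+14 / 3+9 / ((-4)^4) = 2057 / 256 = 8.04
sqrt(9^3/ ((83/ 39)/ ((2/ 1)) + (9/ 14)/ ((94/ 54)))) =22.55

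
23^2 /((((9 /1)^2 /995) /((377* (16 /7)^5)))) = 208075054120960 /1361367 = 152842733.90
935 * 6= 5610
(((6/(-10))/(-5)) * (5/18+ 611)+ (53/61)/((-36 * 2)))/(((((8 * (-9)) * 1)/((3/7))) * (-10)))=8052871/184464000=0.04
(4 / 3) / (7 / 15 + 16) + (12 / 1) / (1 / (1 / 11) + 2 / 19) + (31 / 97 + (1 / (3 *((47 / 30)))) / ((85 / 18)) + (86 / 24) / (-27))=1823643821387 / 1308708527724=1.39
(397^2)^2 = 24840596881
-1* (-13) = 13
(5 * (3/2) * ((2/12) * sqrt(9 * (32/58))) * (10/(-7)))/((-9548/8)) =300 * sqrt(29)/484561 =0.00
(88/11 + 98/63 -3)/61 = 59/549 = 0.11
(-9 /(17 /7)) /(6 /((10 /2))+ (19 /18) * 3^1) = -1890 /2227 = -0.85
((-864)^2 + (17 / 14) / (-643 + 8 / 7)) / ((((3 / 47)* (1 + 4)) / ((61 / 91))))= 211339267943 / 134790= 1567915.04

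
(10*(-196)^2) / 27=384160 / 27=14228.15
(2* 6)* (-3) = -36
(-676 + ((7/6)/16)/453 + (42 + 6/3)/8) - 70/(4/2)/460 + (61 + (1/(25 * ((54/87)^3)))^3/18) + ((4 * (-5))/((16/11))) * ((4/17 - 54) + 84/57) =6848136978480380545850951/62582424297110064000000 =109.43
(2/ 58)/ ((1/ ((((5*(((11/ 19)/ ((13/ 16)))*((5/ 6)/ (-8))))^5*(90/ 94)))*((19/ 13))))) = -7863818359375/ 23149101419930889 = -0.00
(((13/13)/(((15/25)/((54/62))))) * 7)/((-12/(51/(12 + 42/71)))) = -126735/36952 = -3.43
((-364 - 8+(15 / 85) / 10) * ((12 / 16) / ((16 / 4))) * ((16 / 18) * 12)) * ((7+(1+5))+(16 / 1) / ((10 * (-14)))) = -9586.52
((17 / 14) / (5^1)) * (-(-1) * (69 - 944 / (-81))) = 111061 / 5670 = 19.59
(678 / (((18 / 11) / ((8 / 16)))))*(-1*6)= -1243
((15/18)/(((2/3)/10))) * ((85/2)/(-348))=-2125/1392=-1.53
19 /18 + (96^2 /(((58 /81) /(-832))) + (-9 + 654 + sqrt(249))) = -5589424807 /522 + sqrt(249) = -10707694.58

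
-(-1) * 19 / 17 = 19 / 17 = 1.12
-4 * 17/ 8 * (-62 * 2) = 1054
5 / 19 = 0.26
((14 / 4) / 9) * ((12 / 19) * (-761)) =-10654 / 57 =-186.91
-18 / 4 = -9 / 2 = -4.50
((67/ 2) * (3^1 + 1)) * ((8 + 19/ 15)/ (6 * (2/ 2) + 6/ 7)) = 181.09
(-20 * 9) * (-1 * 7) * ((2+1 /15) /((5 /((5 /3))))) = 868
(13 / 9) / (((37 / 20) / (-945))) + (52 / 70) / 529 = -737.84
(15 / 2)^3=3375 / 8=421.88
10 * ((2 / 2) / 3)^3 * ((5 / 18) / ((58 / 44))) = 550 / 7047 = 0.08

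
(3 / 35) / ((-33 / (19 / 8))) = -19 / 3080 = -0.01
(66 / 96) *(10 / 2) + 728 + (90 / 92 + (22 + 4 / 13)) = 3610597 / 4784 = 754.72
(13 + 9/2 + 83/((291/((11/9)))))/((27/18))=93491/7857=11.90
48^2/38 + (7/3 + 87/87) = 3646/57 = 63.96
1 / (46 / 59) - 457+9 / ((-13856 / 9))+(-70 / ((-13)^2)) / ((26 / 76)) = -319925768899 / 700157536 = -456.93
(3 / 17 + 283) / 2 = 2407 / 17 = 141.59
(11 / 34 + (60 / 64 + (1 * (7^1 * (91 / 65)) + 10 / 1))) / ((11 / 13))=372359 / 14960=24.89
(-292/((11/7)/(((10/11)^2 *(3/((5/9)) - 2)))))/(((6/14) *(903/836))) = -52816960/46827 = -1127.92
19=19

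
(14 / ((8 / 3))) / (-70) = -0.08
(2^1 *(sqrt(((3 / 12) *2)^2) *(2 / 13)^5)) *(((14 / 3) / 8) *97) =0.00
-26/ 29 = -0.90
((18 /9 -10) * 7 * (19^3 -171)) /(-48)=23408 /3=7802.67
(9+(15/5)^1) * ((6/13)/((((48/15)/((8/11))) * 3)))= 60/143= 0.42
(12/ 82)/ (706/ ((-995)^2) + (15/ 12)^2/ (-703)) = -22271602400/ 229730339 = -96.95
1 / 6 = 0.17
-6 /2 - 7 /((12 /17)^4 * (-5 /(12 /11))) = 299527 /95040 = 3.15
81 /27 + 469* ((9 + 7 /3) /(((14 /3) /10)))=11393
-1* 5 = -5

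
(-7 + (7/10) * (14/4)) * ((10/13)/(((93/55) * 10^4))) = -77/372000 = -0.00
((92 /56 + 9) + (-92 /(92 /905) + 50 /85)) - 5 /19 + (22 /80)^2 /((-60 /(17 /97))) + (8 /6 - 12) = -6349307528959 /7018144000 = -904.70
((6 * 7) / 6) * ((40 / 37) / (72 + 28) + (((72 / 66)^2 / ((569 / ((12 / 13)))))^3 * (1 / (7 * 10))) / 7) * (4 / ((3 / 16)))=4497063472360695712384 / 2785569446171418811905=1.61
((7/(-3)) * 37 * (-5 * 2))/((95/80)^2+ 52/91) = 4641280/10653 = 435.68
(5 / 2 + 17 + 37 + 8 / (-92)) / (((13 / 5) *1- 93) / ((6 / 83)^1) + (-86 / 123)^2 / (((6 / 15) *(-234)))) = -22966956675 / 509120995258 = -0.05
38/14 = 19/7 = 2.71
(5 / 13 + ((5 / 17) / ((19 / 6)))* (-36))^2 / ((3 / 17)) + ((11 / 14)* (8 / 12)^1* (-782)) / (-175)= 66012618577 / 1270512425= 51.96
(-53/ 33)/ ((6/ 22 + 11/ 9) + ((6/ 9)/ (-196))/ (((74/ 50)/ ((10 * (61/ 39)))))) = -1249157/ 1134779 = -1.10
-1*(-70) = 70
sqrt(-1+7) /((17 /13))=13* sqrt(6) /17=1.87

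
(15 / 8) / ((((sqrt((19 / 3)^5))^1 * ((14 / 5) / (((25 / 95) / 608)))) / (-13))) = -43875 * sqrt(57) / 8874338816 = -0.00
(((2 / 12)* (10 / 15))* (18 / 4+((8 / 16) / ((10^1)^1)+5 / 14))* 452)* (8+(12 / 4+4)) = 25877 / 7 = 3696.71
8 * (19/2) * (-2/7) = -152/7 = -21.71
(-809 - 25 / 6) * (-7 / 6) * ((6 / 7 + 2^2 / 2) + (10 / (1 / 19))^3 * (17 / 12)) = 497792928745 / 54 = 9218387569.35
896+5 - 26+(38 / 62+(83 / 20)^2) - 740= 1895159 / 12400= 152.84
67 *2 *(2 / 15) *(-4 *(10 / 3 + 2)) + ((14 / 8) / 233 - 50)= -18082349 / 41940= -431.15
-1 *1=-1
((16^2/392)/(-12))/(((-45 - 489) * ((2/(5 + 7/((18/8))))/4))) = 584/353241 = 0.00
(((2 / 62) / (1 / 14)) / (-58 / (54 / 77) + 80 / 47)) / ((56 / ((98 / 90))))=-6909 / 63730420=-0.00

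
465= 465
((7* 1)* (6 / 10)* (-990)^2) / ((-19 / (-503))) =2070559260 / 19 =108976803.16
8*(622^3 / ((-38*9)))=-962567392 / 171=-5629049.08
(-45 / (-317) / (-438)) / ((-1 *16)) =0.00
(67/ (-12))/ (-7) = 0.80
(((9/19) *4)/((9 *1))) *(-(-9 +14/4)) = 22/19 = 1.16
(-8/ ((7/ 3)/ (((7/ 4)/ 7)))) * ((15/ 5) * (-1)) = 18/ 7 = 2.57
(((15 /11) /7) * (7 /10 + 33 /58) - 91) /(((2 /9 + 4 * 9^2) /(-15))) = 27357885 /6515894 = 4.20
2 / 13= 0.15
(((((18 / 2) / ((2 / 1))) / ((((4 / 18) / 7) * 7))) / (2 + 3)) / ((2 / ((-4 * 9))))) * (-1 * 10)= 729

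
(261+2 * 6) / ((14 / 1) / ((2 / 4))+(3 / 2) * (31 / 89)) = 48594 / 5077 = 9.57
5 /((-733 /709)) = -3545 /733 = -4.84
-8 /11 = -0.73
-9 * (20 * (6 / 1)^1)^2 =-129600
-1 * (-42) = 42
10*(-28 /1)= -280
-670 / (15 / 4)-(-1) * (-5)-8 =-575 / 3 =-191.67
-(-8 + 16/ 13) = 88/ 13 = 6.77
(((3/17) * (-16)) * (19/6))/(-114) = 4/51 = 0.08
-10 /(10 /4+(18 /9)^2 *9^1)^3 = -80 /456533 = -0.00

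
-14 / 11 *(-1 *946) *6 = 7224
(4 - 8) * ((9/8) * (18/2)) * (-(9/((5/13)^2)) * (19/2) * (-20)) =-468163.80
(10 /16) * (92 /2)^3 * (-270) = -16425450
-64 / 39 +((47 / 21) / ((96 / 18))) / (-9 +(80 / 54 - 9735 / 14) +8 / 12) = -135952211 / 82815720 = -1.64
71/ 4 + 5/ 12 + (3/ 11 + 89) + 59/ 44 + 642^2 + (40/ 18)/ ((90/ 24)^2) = 7346703761/ 17820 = 412272.94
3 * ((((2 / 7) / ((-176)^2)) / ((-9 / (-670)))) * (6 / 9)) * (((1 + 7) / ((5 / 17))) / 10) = 0.00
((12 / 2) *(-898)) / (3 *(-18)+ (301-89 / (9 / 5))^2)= -218214 / 2560661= -0.09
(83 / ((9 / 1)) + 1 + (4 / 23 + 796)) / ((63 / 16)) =2670784 / 13041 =204.80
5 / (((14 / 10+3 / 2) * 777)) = 50 / 22533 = 0.00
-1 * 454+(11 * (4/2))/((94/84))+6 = -20132/47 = -428.34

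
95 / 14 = 6.79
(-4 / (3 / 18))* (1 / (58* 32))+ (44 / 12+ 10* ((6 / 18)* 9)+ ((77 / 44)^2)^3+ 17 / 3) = 24247367 / 356352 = 68.04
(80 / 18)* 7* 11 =3080 / 9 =342.22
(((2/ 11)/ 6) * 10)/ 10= 1/ 33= 0.03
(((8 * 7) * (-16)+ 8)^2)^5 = 304880506868562346036873396224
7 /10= 0.70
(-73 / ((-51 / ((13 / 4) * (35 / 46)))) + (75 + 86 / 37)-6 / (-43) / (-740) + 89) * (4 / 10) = 12680275489 / 186624300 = 67.95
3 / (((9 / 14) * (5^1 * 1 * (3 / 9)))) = 14 / 5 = 2.80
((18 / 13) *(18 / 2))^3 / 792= 59049 / 24167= 2.44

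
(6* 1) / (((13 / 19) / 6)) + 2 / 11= 52.80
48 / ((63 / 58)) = 928 / 21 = 44.19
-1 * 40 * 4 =-160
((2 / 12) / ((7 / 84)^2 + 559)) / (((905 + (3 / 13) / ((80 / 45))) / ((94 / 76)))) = 117312 / 287943645281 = 0.00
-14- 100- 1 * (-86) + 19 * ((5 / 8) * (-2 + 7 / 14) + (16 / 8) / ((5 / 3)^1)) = -1841 / 80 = -23.01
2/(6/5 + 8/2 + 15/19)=190/569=0.33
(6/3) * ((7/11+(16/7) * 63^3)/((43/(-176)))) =-201180896/43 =-4678625.49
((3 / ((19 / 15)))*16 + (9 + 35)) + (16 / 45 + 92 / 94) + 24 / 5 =88.03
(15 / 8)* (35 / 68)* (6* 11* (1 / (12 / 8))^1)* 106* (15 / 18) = 510125 / 136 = 3750.92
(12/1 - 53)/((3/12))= -164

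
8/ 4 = 2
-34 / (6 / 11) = -62.33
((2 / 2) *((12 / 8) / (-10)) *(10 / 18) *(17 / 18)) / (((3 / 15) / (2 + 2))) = -85 / 54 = -1.57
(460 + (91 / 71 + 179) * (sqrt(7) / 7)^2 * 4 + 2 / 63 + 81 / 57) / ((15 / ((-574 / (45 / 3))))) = -3933760498 / 2731725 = -1440.03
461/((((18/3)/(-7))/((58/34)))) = -93583/102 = -917.48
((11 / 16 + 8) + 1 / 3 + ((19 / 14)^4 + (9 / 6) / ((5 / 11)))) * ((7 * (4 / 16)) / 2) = 2263643 / 164640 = 13.75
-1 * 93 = -93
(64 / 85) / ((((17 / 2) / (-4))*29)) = -512 / 41905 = -0.01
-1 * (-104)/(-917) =-104/917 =-0.11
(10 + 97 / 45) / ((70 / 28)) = 1094 / 225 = 4.86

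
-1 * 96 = -96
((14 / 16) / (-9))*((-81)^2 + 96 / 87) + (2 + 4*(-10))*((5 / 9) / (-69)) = -91871303 / 144072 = -637.68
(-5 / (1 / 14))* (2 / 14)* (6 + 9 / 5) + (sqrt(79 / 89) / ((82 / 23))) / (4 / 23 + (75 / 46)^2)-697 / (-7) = 24334* sqrt(7031) / 21868457 + 151 / 7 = 21.66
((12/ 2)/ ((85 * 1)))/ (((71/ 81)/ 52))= 25272/ 6035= 4.19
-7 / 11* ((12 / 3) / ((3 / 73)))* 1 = -2044 / 33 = -61.94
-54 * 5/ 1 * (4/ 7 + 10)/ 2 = -9990/ 7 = -1427.14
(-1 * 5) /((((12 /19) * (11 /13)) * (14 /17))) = -20995 /1848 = -11.36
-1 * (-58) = 58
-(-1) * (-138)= -138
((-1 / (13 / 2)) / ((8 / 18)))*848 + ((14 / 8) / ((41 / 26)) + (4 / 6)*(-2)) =-939451 / 3198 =-293.76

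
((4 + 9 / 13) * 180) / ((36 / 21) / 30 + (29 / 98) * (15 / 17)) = 91463400 / 34463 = 2653.96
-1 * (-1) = 1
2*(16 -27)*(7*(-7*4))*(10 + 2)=51744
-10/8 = -5/4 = -1.25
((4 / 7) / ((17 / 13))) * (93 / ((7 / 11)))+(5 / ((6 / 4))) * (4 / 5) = 66.53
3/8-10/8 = -7/8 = -0.88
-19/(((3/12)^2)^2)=-4864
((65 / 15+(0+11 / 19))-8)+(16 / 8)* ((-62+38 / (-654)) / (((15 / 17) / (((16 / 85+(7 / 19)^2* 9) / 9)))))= -2001825746 / 79681725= -25.12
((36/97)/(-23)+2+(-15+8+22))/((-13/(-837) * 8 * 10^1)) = 31714767/2320240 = 13.67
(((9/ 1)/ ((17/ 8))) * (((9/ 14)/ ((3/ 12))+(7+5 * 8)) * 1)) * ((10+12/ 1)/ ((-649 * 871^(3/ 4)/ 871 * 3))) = -16656 * 871^(1/ 4)/ 7021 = -12.89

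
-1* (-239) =239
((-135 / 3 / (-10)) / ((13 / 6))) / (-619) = -27 / 8047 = -0.00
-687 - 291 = -978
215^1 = 215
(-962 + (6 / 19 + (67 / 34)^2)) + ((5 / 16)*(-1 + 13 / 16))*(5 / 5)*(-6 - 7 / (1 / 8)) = -670635197 / 702848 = -954.17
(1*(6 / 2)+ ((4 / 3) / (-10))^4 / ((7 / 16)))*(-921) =-326457967 / 118125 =-2763.67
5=5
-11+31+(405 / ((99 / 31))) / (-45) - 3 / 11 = 186 / 11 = 16.91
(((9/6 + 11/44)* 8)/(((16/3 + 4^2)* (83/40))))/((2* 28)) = 15/2656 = 0.01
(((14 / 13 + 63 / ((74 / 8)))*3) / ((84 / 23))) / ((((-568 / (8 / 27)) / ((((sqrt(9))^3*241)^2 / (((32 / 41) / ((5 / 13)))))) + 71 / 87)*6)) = 19369819799865 / 14636760834124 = 1.32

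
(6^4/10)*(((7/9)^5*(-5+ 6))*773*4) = 415737952/3645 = 114057.05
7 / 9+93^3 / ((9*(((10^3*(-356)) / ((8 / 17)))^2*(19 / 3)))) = 76114871663071 / 97861974750000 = 0.78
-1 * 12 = -12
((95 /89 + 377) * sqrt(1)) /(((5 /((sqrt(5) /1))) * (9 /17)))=190672 * sqrt(5) /1335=319.37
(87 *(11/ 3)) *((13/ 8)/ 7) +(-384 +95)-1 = -12093/ 56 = -215.95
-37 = -37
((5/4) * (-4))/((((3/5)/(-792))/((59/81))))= 129800/27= 4807.41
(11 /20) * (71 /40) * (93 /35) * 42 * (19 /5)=414.01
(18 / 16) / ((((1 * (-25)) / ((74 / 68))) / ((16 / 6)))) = -111 / 850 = -0.13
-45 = -45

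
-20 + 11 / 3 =-49 / 3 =-16.33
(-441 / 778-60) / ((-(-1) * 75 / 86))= -675401 / 9725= -69.45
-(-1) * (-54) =-54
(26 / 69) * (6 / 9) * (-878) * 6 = -91312 / 69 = -1323.36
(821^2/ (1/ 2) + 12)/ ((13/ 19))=25613786/ 13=1970291.23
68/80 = 17/20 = 0.85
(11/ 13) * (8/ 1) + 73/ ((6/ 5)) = 5273/ 78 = 67.60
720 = 720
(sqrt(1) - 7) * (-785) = 4710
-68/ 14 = -34/ 7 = -4.86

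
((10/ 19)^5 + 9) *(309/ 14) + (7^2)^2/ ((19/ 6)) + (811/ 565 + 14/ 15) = 11282836953295/ 11751565854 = 960.11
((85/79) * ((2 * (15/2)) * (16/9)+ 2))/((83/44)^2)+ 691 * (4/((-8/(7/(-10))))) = 8180379241/32653860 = 250.52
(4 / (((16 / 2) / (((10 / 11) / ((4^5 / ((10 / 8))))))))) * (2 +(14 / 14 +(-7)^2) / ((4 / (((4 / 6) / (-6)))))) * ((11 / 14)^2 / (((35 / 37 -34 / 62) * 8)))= 3469675 / 52716109824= 0.00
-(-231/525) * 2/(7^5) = 22/420175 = 0.00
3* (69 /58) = 207 /58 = 3.57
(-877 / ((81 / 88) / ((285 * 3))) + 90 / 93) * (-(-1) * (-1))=227283050 / 279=814634.59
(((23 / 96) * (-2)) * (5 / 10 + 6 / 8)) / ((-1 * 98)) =115 / 18816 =0.01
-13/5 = -2.60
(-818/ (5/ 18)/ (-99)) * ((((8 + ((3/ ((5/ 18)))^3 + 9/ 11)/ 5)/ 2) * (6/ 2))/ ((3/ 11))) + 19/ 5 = 1462901947/ 34375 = 42557.15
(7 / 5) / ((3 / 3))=7 / 5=1.40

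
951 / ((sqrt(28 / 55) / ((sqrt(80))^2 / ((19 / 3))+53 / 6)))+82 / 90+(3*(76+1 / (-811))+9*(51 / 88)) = 751901093 / 3211560+775699*sqrt(385) / 532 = 28843.74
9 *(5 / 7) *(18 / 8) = 405 / 28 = 14.46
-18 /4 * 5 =-45 /2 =-22.50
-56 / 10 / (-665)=4 / 475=0.01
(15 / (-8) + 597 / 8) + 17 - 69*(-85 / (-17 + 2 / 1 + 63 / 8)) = -55739 / 76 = -733.41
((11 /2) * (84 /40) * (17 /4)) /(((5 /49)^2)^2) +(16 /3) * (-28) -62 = 67883420581 /150000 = 452556.14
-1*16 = -16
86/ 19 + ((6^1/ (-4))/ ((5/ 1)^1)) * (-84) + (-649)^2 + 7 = 40017584/ 95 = 421237.73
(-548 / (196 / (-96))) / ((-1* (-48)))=274 / 49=5.59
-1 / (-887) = 1 / 887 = 0.00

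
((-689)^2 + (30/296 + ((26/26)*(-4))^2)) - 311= 70215063/148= 474426.10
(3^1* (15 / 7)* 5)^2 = 50625 / 49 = 1033.16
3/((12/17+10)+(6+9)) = 0.12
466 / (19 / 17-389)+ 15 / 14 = -857 / 6594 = -0.13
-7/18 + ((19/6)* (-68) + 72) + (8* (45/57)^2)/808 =-94320557/656298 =-143.72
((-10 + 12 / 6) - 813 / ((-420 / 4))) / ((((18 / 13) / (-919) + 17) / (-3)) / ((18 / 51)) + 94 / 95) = 0.02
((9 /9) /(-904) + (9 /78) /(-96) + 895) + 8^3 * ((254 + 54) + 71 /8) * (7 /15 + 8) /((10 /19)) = 1227282888579 /470080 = 2610795.80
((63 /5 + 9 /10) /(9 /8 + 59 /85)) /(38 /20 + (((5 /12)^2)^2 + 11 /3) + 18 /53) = 50444467200 /40352079277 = 1.25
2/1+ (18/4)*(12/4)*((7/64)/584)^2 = 5587862827/2793930752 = 2.00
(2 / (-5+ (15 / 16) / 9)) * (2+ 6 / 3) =-384 / 235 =-1.63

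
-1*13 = -13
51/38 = 1.34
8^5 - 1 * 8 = 32760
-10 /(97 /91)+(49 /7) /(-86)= -78939 /8342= -9.46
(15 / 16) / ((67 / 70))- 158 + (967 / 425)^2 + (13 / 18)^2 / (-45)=-10717653297409 / 70578135000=-151.86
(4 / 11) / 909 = 4 / 9999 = 0.00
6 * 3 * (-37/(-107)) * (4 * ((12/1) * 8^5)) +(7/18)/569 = 10728775877357/1095894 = 9789975.93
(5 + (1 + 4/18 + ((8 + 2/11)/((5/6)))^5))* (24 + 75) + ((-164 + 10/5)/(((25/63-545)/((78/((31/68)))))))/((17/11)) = 70330694297246176/7786157005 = 9032786.55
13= 13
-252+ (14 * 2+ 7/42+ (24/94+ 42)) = -51205/282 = -181.58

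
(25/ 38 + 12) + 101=4319/ 38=113.66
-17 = -17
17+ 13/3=21.33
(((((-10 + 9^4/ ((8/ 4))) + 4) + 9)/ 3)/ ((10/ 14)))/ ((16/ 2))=15323/ 80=191.54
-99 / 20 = -4.95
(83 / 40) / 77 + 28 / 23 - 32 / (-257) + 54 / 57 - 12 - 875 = -306022487513 / 345911720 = -884.68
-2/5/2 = -1/5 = -0.20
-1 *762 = -762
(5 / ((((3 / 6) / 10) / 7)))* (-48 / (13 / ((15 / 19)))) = -504000 / 247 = -2040.49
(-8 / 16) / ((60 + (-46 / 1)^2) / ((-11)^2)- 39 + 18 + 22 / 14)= 847 / 2448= 0.35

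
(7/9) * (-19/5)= -133/45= -2.96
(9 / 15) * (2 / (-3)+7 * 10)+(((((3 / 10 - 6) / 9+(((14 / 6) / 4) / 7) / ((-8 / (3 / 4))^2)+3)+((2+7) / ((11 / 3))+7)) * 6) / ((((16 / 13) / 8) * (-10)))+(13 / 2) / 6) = -23128937 / 6758400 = -3.42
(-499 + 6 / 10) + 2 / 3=-7466 / 15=-497.73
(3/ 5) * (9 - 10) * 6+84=402/ 5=80.40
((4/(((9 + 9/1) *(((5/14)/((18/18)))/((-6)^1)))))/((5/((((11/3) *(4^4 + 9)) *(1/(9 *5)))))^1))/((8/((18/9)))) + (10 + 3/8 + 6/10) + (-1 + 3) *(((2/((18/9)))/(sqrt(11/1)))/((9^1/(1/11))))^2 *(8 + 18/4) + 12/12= 57101123/7187400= 7.94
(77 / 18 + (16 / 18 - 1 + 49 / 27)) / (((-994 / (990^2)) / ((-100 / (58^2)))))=73280625 / 417977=175.32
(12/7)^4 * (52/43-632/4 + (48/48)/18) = -1353.63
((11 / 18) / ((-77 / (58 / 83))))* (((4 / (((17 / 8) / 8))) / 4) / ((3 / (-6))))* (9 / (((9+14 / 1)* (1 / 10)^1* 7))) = 37120 / 1590197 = 0.02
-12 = -12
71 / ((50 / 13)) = 18.46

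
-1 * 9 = -9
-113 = -113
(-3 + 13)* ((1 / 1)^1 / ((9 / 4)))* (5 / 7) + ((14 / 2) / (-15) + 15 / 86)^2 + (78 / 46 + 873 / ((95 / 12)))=195524304277 / 1696827300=115.23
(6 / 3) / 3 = 2 / 3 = 0.67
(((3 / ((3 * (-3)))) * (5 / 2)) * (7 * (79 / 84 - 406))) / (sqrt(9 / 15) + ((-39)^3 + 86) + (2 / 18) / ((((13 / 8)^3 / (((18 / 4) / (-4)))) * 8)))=-81066375769656875 / 2032211344505063472 - 821160881125 * sqrt(15) / 6096634033515190416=-0.04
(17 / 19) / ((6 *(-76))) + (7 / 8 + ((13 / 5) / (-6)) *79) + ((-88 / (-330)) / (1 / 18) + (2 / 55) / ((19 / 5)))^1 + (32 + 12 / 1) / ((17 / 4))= -18.20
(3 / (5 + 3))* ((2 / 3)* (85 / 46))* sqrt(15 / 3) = 85* sqrt(5) / 184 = 1.03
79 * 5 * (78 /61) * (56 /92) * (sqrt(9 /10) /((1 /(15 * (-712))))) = -1382013360 * sqrt(10) /1403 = -3114975.04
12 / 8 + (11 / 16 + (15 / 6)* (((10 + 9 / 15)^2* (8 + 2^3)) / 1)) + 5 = 360127 / 80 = 4501.59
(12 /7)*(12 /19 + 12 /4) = 6.23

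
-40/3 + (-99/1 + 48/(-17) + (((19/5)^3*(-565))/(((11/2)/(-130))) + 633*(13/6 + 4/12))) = 4119187163/5610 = 734257.96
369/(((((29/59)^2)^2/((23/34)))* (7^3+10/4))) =102840042807/8308429907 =12.38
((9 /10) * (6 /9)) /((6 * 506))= 1 /5060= 0.00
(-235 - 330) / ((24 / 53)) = -29945 / 24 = -1247.71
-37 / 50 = -0.74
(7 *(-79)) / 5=-553 / 5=-110.60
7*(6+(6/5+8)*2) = 854/5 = 170.80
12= 12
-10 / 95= -2 / 19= -0.11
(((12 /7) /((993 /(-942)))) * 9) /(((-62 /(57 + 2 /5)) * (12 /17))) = 984861 /51305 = 19.20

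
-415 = -415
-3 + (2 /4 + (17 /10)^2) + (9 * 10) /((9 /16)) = 16039 /100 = 160.39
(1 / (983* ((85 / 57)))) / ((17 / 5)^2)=285 / 4829479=0.00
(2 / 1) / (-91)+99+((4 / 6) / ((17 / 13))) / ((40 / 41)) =9235643 / 92820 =99.50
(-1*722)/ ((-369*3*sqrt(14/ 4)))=722*sqrt(14)/ 7749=0.35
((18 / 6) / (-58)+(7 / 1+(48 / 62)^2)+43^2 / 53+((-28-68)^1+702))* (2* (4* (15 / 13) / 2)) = 57466478070 / 19201741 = 2992.77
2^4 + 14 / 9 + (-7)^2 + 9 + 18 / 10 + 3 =3616 / 45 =80.36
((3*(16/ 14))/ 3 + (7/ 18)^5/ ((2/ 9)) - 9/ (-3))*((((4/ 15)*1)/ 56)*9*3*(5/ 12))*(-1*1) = -12294865/ 54867456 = -0.22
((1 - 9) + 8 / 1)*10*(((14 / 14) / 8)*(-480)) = 0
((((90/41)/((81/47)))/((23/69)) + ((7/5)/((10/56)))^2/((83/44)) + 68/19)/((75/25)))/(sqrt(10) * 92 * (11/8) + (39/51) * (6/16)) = -8570144322064/358819029063418125 + 11341597147445312 * sqrt(10)/1076457087190254375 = 0.03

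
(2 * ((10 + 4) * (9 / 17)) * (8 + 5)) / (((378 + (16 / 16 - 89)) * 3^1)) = 546 / 2465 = 0.22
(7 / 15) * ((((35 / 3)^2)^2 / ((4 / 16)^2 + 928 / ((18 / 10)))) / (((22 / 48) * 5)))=7.32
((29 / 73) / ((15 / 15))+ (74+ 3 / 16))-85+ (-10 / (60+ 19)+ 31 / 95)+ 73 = 550358827 / 8765840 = 62.78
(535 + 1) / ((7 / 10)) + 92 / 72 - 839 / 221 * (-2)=21569089 / 27846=774.58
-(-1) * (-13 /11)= -13 /11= -1.18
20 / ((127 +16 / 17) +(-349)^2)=85 / 518198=0.00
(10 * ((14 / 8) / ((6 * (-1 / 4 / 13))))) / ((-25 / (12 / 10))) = 182 / 25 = 7.28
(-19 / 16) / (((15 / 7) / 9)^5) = -77597919 / 50000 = -1551.96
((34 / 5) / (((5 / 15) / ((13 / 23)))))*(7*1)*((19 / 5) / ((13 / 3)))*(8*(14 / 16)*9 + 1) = 2604672 / 575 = 4529.86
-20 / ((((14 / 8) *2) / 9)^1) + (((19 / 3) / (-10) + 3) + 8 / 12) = -10163 / 210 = -48.40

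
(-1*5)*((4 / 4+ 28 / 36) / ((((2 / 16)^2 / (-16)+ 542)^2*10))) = -8388608 / 2772294930441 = -0.00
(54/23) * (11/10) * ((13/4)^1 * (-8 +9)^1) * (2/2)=3861/460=8.39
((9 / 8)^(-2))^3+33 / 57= 1.07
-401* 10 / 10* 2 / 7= -802 / 7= -114.57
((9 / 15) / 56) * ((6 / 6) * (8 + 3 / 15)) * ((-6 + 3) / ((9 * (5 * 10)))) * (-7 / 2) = 41 / 20000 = 0.00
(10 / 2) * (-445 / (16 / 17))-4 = -37889 / 16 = -2368.06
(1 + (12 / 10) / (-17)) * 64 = 5056 / 85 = 59.48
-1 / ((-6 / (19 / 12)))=19 / 72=0.26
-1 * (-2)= 2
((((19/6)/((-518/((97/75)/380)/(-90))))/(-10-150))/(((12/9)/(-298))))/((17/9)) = 390231/281792000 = 0.00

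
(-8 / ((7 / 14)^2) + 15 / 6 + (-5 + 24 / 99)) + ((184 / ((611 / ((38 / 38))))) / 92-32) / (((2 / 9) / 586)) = -3403902571 / 40326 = -84409.63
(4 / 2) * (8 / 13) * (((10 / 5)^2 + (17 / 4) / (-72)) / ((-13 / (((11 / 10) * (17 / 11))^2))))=-65603 / 60840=-1.08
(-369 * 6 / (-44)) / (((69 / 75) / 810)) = 44301.88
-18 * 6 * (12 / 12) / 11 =-108 / 11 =-9.82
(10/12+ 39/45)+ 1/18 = 79/45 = 1.76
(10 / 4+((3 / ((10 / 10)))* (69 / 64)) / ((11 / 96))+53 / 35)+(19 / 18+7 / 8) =947251 / 27720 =34.17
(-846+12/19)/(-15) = 5354/95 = 56.36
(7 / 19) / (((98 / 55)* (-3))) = -55 / 798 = -0.07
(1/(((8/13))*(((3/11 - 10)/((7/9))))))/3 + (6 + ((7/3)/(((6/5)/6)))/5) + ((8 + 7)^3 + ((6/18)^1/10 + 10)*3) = 394451351/115560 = 3413.39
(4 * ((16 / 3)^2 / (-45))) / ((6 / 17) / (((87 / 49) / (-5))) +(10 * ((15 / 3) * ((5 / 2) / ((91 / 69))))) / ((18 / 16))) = -22969856 / 756353025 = -0.03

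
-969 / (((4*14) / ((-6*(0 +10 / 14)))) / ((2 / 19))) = 765 / 98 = 7.81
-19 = -19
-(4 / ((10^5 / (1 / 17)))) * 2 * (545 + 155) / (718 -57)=-7 / 1404625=-0.00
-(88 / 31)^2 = -7744 / 961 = -8.06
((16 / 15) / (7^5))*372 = 1984 / 84035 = 0.02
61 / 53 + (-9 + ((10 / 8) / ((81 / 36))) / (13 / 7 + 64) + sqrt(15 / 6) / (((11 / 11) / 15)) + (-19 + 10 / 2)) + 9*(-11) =-26572490 / 219897 + 15*sqrt(10) / 2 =-97.12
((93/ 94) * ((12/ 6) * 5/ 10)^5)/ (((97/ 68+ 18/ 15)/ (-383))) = -6055230/ 41971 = -144.27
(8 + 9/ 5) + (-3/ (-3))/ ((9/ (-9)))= 44/ 5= 8.80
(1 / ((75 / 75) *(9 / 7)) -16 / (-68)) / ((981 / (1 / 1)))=155 / 150093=0.00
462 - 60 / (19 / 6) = 8418 / 19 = 443.05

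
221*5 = 1105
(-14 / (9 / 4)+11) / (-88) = -43 / 792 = -0.05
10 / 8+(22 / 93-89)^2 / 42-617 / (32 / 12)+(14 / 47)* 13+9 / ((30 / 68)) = -6234644387 / 341462520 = -18.26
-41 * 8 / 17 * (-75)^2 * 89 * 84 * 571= -7875928620000 / 17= -463289918823.53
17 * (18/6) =51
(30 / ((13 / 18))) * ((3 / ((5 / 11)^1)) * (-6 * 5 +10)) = -71280 / 13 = -5483.08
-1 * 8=-8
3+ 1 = 4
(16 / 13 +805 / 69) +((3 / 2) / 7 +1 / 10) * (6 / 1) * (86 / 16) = 125761 / 5460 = 23.03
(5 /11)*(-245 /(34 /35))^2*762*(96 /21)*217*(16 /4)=277910467800000 /3179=87420719660.27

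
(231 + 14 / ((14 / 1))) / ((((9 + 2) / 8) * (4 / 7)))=295.27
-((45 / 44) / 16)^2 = -2025 / 495616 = -0.00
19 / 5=3.80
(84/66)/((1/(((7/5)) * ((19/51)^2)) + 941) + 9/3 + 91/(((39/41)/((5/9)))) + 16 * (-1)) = 0.00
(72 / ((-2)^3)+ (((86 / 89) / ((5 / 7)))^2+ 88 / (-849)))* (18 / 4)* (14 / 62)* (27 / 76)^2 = -18720675391761 / 20068981450400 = -0.93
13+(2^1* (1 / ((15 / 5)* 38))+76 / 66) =8884 / 627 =14.17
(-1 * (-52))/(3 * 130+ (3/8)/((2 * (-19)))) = 15808/118557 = 0.13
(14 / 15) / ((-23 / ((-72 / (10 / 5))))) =168 / 115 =1.46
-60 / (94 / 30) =-900 / 47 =-19.15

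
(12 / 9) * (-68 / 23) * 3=-11.83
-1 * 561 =-561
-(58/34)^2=-841/289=-2.91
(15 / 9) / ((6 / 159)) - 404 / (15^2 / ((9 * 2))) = 1777 / 150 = 11.85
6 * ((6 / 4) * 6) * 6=324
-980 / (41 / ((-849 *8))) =6656160 / 41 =162345.37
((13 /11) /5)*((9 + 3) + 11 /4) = 3.49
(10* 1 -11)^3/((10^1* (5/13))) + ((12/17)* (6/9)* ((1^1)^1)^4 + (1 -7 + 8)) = 1879/850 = 2.21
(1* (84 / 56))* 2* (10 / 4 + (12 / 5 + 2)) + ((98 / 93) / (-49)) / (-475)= 1828849 / 88350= 20.70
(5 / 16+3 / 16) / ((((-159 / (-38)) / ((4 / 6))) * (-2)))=-19 / 477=-0.04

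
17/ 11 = 1.55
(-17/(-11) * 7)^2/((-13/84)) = -1189524/1573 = -756.21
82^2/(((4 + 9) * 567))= 6724/7371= 0.91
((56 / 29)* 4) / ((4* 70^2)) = 2 / 5075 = 0.00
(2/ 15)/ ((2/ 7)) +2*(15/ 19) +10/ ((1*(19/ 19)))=3433/ 285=12.05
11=11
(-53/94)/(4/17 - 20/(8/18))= 0.01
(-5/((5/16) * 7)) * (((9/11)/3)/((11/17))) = -816/847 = -0.96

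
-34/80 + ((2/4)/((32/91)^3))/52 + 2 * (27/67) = 52875073/87818240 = 0.60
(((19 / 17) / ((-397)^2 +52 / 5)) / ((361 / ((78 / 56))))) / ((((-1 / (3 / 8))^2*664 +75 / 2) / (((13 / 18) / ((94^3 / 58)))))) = 24505 / 84525178555555377584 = 0.00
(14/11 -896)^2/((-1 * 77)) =-13837852/1331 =-10396.58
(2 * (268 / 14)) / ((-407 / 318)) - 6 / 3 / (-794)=-33831079 / 1131053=-29.91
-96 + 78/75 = -2374/25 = -94.96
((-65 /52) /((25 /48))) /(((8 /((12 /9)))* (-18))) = 1 /45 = 0.02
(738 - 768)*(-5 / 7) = 150 / 7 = 21.43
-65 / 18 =-3.61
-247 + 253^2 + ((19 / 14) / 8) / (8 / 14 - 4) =24484589 / 384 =63761.95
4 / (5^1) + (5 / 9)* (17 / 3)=533 / 135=3.95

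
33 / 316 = 0.10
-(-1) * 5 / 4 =1.25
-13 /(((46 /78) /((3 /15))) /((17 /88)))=-0.85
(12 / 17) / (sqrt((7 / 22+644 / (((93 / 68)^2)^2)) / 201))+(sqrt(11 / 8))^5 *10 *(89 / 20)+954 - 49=103788 *sqrt(53675115372186) / 1031746903355+10769 *sqrt(22) / 512+905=1004.39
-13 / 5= -2.60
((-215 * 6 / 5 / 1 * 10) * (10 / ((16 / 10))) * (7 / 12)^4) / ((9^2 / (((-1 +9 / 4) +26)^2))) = -17116.50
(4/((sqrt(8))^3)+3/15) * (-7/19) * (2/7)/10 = -0.00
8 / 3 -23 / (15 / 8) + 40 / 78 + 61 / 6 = 421 / 390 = 1.08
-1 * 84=-84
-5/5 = -1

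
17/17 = 1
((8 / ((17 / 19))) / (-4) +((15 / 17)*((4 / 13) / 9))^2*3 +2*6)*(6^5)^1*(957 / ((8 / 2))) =887510116944 / 48841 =18171415.76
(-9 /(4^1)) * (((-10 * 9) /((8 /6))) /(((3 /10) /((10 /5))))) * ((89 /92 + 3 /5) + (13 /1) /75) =324297 /184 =1762.48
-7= -7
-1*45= -45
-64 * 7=-448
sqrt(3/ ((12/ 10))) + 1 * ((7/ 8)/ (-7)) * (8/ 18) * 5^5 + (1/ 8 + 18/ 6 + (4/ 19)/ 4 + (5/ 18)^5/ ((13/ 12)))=-828589196/ 4861701 + sqrt(10)/ 2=-168.85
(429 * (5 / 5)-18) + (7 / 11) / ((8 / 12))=9063 / 22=411.95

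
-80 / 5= -16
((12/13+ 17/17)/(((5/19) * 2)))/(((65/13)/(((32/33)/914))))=0.00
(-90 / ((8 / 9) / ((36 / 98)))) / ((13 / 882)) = -32805 / 13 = -2523.46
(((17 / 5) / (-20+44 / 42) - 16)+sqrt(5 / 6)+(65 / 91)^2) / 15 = -509301 / 487550+sqrt(30) / 90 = -0.98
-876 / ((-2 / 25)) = 10950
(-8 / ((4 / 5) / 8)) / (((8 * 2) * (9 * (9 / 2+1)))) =-10 / 99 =-0.10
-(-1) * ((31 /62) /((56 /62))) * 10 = 155 /28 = 5.54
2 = 2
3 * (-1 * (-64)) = 192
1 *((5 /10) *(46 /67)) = 23 /67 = 0.34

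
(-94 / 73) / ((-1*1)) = 94 / 73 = 1.29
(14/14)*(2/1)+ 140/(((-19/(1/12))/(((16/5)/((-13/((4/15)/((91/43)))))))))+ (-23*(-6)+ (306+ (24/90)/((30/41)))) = 107500304/240825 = 446.38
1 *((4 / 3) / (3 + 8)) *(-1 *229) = -916 / 33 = -27.76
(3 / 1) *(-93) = -279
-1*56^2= -3136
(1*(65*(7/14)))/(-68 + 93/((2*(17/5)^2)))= -18785/36979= -0.51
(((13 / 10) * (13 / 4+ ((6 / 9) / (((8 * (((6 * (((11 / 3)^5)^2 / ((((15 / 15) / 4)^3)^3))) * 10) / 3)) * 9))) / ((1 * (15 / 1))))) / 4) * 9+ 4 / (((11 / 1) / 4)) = 1192418840597784251693 / 108789443753672704000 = 10.96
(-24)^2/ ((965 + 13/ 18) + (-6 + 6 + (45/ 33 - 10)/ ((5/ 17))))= 0.62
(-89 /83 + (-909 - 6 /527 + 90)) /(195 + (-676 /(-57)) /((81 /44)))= -165617699760 /40681710719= -4.07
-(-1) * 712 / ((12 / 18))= 1068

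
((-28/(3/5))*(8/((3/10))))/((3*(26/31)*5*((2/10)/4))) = -694400/351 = -1978.35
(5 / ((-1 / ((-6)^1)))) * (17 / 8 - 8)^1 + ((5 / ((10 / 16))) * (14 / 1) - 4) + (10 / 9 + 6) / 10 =-12157 / 180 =-67.54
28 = 28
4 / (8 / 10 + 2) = 10 / 7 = 1.43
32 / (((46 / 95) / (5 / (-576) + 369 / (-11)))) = -20196905 / 9108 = -2217.49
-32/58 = -0.55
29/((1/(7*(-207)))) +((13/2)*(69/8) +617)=-661567/16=-41347.94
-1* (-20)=20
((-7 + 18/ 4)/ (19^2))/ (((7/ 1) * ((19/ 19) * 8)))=-5/ 40432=-0.00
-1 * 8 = -8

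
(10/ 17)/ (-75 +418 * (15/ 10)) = 5/ 4692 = 0.00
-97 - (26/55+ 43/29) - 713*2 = -2432304/1595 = -1524.96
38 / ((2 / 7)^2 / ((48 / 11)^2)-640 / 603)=-35.95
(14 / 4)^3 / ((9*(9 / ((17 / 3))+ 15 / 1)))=5831 / 20304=0.29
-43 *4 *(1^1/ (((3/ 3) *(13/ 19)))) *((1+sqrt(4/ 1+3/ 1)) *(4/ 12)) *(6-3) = -3268 *sqrt(7)/ 13-3268/ 13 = -916.49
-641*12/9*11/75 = -28204/225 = -125.35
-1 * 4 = -4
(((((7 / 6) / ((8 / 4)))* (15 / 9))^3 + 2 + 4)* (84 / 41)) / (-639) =-0.02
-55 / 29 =-1.90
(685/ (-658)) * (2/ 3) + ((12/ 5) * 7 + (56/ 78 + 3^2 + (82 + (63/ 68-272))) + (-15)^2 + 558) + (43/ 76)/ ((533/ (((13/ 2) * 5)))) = 619.78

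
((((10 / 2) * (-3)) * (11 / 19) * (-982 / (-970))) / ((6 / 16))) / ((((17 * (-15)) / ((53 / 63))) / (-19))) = -1.47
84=84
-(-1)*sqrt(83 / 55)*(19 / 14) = 19*sqrt(4565) / 770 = 1.67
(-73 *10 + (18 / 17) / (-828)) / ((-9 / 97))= 6152613 / 782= 7867.79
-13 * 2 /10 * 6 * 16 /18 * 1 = -208 /15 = -13.87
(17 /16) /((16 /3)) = 51 /256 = 0.20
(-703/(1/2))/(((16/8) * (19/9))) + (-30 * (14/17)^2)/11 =-1064487/3179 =-334.85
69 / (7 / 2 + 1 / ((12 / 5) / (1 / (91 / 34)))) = 18837 / 998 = 18.87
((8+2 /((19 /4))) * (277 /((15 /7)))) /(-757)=-62048 /43149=-1.44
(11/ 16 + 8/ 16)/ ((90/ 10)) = 19/ 144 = 0.13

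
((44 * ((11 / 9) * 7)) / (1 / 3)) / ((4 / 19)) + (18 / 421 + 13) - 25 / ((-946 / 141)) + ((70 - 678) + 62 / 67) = 382167914305 / 80051466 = 4774.03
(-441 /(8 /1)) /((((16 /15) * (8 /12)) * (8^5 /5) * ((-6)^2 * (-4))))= 11025 /134217728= 0.00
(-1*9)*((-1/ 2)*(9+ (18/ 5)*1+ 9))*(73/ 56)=126.71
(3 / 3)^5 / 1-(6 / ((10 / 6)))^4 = -104351 / 625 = -166.96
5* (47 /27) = 235 /27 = 8.70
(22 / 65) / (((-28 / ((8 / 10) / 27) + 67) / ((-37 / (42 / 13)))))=407 / 92190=0.00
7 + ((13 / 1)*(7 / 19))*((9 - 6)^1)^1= 406 / 19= 21.37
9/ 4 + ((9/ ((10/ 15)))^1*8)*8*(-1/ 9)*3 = -285.75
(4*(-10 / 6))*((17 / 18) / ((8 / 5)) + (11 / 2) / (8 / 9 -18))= -1355 / 756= -1.79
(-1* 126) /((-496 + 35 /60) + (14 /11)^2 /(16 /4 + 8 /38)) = 228690 /898483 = 0.25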